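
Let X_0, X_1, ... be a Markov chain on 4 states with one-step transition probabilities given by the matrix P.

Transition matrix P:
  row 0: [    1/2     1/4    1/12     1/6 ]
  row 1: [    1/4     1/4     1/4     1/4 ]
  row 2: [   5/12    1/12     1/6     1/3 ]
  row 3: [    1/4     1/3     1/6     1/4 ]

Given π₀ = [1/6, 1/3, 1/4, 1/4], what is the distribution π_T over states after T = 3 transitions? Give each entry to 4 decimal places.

π = [0.3672, 0.2434, 0.1565, 0.2329]

t=0: π = [0.1667, 0.3333, 0.2500, 0.2500]
t=1: π = [0.3333, 0.2292, 0.1806, 0.2569]
t=2: π = [0.3634, 0.2413, 0.1580, 0.2373]
t=3: π = [0.3672, 0.2434, 0.1565, 0.2329]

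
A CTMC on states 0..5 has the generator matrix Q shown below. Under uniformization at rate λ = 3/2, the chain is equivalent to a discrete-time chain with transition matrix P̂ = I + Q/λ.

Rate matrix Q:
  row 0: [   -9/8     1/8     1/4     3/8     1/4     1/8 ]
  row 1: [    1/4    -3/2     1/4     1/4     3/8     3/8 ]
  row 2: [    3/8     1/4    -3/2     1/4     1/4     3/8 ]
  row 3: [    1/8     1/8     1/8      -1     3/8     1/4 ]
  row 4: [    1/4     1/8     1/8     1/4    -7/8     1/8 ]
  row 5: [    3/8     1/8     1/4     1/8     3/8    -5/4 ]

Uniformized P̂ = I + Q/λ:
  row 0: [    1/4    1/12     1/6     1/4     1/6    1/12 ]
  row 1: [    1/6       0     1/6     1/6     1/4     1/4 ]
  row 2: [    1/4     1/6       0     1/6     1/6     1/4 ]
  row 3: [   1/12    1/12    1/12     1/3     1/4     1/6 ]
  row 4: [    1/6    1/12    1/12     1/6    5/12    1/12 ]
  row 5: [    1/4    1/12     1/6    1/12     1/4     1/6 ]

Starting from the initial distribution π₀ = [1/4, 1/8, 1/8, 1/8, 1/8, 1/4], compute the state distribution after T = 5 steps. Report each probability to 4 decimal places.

π = [0.1864, 0.0853, 0.1090, 0.2042, 0.2704, 0.1448]

t=0: π = [0.2500, 0.1250, 0.1250, 0.1250, 0.1250, 0.2500]
t=1: π = [0.2083, 0.0833, 0.1250, 0.1875, 0.2396, 0.1563]
t=2: π = [0.1918, 0.0868, 0.1102, 0.2023, 0.2622, 0.1467]
t=3: π = [0.1872, 0.0853, 0.1096, 0.2041, 0.2685, 0.1453]
t=4: π = [0.1865, 0.0854, 0.1090, 0.2042, 0.2700, 0.1449]
t=5: π = [0.1864, 0.0853, 0.1090, 0.2042, 0.2704, 0.1448]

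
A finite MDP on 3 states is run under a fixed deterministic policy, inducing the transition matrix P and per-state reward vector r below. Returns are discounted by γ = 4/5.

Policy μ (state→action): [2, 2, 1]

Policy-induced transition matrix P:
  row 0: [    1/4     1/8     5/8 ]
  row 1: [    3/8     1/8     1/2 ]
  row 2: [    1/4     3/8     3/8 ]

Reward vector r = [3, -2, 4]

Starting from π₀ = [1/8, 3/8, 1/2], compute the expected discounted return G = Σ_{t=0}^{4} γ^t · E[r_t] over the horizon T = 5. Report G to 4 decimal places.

G = 6.9286

t=0: π = [0.1250, 0.3750, 0.5000], E[r] = 1.6250, γ^t·E[r] = 1.625000, running G = 1.625000
t=1: π = [0.2969, 0.2500, 0.4531], E[r] = 2.2031, γ^t·E[r] = 1.762500, running G = 3.387500
t=2: π = [0.2813, 0.2383, 0.4805], E[r] = 2.2891, γ^t·E[r] = 1.465000, running G = 4.852500
t=3: π = [0.2798, 0.2451, 0.4751], E[r] = 2.2495, γ^t·E[r] = 1.151750, running G = 6.004250
t=4: π = [0.2806, 0.2438, 0.4756], E[r] = 2.2567, γ^t·E[r] = 0.924350, running G = 6.928600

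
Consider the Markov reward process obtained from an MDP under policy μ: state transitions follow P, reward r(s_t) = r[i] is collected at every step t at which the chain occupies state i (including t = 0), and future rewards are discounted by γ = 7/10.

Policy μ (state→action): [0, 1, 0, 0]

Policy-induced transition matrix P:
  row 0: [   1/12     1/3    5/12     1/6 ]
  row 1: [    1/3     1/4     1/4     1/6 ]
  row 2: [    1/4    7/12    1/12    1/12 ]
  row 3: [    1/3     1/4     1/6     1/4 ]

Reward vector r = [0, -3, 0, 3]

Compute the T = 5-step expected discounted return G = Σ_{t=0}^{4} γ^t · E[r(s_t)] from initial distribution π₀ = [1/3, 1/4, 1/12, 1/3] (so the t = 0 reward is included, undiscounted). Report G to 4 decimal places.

G = -0.6188

t=0: π = [0.3333, 0.2500, 0.0833, 0.3333], E[r] = 0.2500, γ^t·E[r] = 0.250000, running G = 0.250000
t=1: π = [0.2431, 0.3056, 0.2639, 0.1875], E[r] = -0.3542, γ^t·E[r] = -0.247917, running G = 0.002083
t=2: π = [0.2506, 0.3582, 0.2309, 0.1603], E[r] = -0.5938, γ^t·E[r] = -0.290938, running G = -0.288854
t=3: π = [0.2514, 0.3478, 0.2399, 0.1608], E[r] = -0.5612, γ^t·E[r] = -0.192491, running G = -0.481345
t=4: π = [0.2505, 0.3509, 0.2385, 0.1601], E[r] = -0.5726, γ^t·E[r] = -0.137473, running G = -0.618818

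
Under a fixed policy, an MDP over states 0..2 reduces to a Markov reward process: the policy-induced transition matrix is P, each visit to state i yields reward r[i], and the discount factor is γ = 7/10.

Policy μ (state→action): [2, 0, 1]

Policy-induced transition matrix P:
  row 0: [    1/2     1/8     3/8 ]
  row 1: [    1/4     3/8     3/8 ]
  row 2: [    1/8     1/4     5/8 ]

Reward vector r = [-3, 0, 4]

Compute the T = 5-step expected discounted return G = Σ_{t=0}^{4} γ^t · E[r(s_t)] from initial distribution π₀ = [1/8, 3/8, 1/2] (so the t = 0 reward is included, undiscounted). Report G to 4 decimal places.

t=0: π = [0.1250, 0.3750, 0.5000], E[r] = 1.6250, γ^t·E[r] = 1.625000, running G = 1.625000
t=1: π = [0.2188, 0.2813, 0.5000], E[r] = 1.3438, γ^t·E[r] = 0.940625, running G = 2.565625
t=2: π = [0.2422, 0.2578, 0.5000], E[r] = 1.2734, γ^t·E[r] = 0.623984, running G = 3.189609
t=3: π = [0.2480, 0.2520, 0.5000], E[r] = 1.2559, γ^t·E[r] = 0.430760, running G = 3.620369
t=4: π = [0.2495, 0.2505, 0.5000], E[r] = 1.2515, γ^t·E[r] = 0.300477, running G = 3.920846

G = 3.9208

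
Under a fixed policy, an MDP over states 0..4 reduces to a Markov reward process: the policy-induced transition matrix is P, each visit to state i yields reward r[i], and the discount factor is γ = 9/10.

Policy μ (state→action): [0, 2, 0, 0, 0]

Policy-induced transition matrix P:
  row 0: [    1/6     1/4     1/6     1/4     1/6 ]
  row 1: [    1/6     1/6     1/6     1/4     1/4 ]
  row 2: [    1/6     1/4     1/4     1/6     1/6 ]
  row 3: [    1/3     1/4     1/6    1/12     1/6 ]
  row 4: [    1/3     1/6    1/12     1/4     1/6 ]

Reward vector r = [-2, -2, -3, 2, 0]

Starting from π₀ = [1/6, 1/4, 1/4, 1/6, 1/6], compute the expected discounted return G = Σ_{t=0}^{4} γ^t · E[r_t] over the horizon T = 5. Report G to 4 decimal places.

t=0: π = [0.1667, 0.2500, 0.2500, 0.1667, 0.1667], E[r] = -1.2500, γ^t·E[r] = -1.250000, running G = -1.250000
t=1: π = [0.2222, 0.2153, 0.1736, 0.2014, 0.1875], E[r] = -0.9931, γ^t·E[r] = -0.893750, running G = -2.143750
t=2: π = [0.2315, 0.2164, 0.1655, 0.2020, 0.1846], E[r] = -0.9884, γ^t·E[r] = -0.800625, running G = -2.944375
t=3: π = [0.2311, 0.2166, 0.1651, 0.2025, 0.1847], E[r] = -0.9855, γ^t·E[r] = -0.718418, running G = -3.662793
t=4: π = [0.2312, 0.2166, 0.1650, 0.2025, 0.1847], E[r] = -0.9857, γ^t·E[r] = -0.646690, running G = -4.309483

G = -4.3095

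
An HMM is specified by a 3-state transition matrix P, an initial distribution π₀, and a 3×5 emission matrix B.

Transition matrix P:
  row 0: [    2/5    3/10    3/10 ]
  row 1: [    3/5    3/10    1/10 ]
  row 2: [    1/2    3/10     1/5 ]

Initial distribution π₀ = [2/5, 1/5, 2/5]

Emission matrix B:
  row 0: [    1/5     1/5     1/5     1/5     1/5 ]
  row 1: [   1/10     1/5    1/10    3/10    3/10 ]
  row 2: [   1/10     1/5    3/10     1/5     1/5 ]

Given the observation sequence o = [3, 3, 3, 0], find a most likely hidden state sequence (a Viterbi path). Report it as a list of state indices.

t=0: δ = [8.000e-02, 6.000e-02, 8.000e-02]  (obs o_0=3)
t=1: δ = [8.000e-03, 7.200e-03, 4.800e-03]  ψ = [2, 0, 0]  (obs o_1=3)
t=2: δ = [8.640e-04, 7.200e-04, 4.800e-04]  ψ = [1, 0, 0]  (obs o_2=3)
t=3: δ = [8.640e-05, 2.592e-05, 2.592e-05]  ψ = [1, 0, 0]  (obs o_3=0)
backtrack: best end state = 0; path = [2, 0, 1, 0]

path = [2, 0, 1, 0]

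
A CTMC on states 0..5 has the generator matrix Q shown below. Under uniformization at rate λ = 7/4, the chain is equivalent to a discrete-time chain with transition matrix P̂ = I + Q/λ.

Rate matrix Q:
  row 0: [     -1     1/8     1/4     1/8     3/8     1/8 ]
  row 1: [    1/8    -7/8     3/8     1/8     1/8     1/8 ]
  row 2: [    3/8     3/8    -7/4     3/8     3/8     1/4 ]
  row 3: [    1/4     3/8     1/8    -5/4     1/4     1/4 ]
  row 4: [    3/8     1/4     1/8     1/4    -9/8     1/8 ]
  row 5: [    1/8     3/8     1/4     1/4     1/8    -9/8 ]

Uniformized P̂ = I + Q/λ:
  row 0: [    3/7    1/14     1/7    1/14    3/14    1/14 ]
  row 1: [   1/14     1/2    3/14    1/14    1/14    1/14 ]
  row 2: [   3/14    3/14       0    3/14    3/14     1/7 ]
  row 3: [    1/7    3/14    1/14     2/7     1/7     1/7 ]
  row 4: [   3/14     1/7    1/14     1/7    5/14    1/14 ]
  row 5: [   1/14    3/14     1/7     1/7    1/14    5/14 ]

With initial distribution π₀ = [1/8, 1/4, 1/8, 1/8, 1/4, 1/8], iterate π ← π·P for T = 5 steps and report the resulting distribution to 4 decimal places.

π = [0.1925, 0.2440, 0.1205, 0.1403, 0.1765, 0.1261]

t=0: π = [0.1250, 0.2500, 0.1250, 0.1250, 0.2500, 0.1250]
t=1: π = [0.1786, 0.2500, 0.1161, 0.1429, 0.1875, 0.1250]
t=2: π = [0.1888, 0.2468, 0.1205, 0.1409, 0.1773, 0.1256]
t=3: π = [0.1915, 0.2452, 0.1205, 0.1405, 0.1763, 0.1260]
t=4: π = [0.1923, 0.2444, 0.1205, 0.1403, 0.1764, 0.1261]
t=5: π = [0.1925, 0.2440, 0.1205, 0.1403, 0.1765, 0.1261]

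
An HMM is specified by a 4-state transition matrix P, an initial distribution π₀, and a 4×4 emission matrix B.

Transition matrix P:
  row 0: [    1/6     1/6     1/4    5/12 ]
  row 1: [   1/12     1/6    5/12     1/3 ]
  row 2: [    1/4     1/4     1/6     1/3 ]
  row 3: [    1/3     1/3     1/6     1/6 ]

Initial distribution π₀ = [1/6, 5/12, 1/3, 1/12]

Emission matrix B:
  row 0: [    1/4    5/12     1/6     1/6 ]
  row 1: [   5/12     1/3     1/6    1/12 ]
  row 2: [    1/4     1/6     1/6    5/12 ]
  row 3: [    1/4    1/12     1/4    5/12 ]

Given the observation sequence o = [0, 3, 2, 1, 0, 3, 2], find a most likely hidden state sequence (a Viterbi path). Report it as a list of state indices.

path = [1, 2, 3, 0, 1, 2, 3]

t=0: δ = [4.167e-02, 1.736e-01, 8.333e-02, 2.083e-02]  (obs o_0=0)
t=1: δ = [3.472e-03, 2.411e-03, 3.014e-02, 2.411e-02]  ψ = [2, 1, 1, 1]  (obs o_1=3)
t=2: δ = [1.340e-03, 1.340e-03, 8.372e-04, 2.512e-03]  ψ = [3, 3, 2, 2]  (obs o_2=2)
t=3: δ = [3.489e-04, 2.791e-04, 9.303e-05, 4.651e-05]  ψ = [3, 3, 1, 0]  (obs o_3=1)
t=4: δ = [1.454e-05, 2.423e-05, 2.907e-05, 3.634e-05]  ψ = [0, 0, 1, 0]  (obs o_4=0)
t=5: δ = [2.019e-06, 1.009e-06, 4.206e-06, 4.038e-06]  ψ = [3, 3, 1, 2]  (obs o_5=3)
t=6: δ = [2.243e-07, 2.243e-07, 1.168e-07, 3.505e-07]  ψ = [3, 3, 2, 2]  (obs o_6=2)
backtrack: best end state = 3; path = [1, 2, 3, 0, 1, 2, 3]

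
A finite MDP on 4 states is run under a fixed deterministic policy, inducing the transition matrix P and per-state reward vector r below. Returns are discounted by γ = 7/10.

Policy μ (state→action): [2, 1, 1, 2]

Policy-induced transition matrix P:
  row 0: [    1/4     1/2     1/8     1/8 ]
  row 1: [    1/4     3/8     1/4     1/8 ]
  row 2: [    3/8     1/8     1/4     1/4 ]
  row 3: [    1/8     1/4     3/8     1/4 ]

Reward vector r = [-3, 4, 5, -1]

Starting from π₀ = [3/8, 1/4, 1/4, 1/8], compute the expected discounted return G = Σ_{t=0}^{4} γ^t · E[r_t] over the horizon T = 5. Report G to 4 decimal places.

G = 3.7272

t=0: π = [0.3750, 0.2500, 0.2500, 0.1250], E[r] = 1.0000, γ^t·E[r] = 1.000000, running G = 1.000000
t=1: π = [0.2656, 0.3438, 0.2188, 0.1719], E[r] = 1.5000, γ^t·E[r] = 1.050000, running G = 2.050000
t=2: π = [0.2559, 0.3320, 0.2383, 0.1738], E[r] = 1.5781, γ^t·E[r] = 0.773281, running G = 2.823281
t=3: π = [0.2581, 0.3257, 0.2397, 0.1765], E[r] = 1.5508, γ^t·E[r] = 0.531918, running G = 3.355199
t=4: π = [0.2579, 0.3253, 0.2398, 0.1770], E[r] = 1.5493, γ^t·E[r] = 0.371991, running G = 3.727190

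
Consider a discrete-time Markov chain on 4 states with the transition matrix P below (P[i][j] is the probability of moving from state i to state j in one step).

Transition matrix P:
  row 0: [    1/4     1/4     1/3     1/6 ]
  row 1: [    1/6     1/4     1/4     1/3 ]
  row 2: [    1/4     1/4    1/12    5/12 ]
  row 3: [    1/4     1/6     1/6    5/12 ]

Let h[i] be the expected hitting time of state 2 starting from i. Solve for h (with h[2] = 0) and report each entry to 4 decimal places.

h = [3.7183, 4.1577, 0.0000, 4.4958]

First-step conditioning: h[2] = 0; for i ≠ 2, h[i] = 1 + Σ_k P[i][k]·h[k].
  h[0] = 1 + 1/4·h[0] + 1/4·h[1] + 1/6·h[3]
  h[1] = 1 + 1/6·h[0] + 1/4·h[1] + 1/3·h[3]
  h[3] = 1 + 1/4·h[0] + 1/6·h[1] + 5/12·h[3]
Solving the 3×3 linear system over states ≠ 2 gives exactly h = [264/71, 1476/355, 0, 1596/355] (h[2] = 0 is the target).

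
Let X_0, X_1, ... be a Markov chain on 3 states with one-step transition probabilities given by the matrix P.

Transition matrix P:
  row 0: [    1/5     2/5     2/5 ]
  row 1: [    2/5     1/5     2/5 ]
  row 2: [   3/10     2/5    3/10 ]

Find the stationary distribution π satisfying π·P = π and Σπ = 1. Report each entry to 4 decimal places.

π = [0.3030, 0.3333, 0.3636]

Balance equations π_j = Σ_i π_i·P[i][j]:
  π_0 = 1/5·π_0 + 2/5·π_1 + 3/10·π_2
  π_1 = 2/5·π_0 + 1/5·π_1 + 2/5·π_2
  normalize: π_0 + π_1 + π_2 = 1
Solving the linear system gives exactly π = [10/33, 1/3, 4/11].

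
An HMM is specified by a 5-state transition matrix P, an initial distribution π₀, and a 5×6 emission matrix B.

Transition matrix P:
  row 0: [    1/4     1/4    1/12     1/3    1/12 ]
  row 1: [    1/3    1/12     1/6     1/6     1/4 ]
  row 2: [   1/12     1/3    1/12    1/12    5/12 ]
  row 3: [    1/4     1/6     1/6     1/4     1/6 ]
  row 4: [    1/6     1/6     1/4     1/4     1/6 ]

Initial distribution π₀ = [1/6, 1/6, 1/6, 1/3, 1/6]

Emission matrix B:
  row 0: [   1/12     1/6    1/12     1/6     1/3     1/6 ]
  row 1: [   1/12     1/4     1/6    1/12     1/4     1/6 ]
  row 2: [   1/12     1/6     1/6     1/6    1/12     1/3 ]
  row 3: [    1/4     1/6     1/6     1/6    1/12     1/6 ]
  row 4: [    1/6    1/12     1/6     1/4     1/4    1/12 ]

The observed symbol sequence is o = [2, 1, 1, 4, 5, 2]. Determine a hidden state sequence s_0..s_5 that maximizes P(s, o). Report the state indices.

t=0: δ = [1.389e-02, 2.778e-02, 2.778e-02, 5.556e-02, 2.778e-02]  (obs o_0=2)
t=1: δ = [2.315e-03, 2.315e-03, 1.543e-03, 2.315e-03, 9.645e-04]  ψ = [3, 2, 3, 3, 2]  (obs o_1=1)
t=2: δ = [1.286e-04, 1.447e-04, 6.430e-05, 1.286e-04, 5.358e-05]  ψ = [1, 0, 1, 0, 2]  (obs o_2=1)
t=3: δ = [1.608e-05, 8.038e-06, 2.009e-06, 3.572e-06, 9.042e-06]  ψ = [1, 0, 1, 0, 1]  (obs o_3=4)
t=4: δ = [6.698e-07, 6.698e-07, 7.535e-07, 8.931e-07, 1.674e-07]  ψ = [0, 0, 4, 0, 1]  (obs o_4=5)
t=5: δ = [1.861e-08, 4.186e-08, 2.481e-08, 3.721e-08, 5.233e-08]  ψ = [1, 2, 3, 0, 2]  (obs o_5=2)
backtrack: best end state = 4; path = [3, 0, 1, 4, 2, 4]

path = [3, 0, 1, 4, 2, 4]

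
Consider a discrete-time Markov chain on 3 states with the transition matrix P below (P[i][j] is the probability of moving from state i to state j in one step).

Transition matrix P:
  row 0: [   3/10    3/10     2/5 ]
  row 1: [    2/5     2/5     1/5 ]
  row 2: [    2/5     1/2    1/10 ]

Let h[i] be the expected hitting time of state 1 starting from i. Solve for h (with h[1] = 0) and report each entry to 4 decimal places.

First-step conditioning: h[1] = 0; for i ≠ 1, h[i] = 1 + Σ_k P[i][k]·h[k].
  h[0] = 1 + 3/10·h[0] + 2/5·h[2]
  h[2] = 1 + 2/5·h[0] + 1/10·h[2]
Solving the 2×2 linear system over states ≠ 1 gives exactly h = [130/47, 0, 110/47] (h[1] = 0 is the target).

h = [2.7660, 0.0000, 2.3404]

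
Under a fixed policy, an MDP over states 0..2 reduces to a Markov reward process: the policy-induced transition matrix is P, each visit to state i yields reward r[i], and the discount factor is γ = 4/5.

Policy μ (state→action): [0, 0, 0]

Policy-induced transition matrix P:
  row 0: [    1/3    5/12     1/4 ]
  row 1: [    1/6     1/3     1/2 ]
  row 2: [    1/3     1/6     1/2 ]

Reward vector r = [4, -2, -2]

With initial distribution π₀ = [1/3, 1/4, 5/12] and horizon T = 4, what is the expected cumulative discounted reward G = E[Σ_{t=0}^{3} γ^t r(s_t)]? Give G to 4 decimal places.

t=0: π = [0.3333, 0.2500, 0.4167], E[r] = 0.0000, γ^t·E[r] = 0.000000, running G = 0.000000
t=1: π = [0.2917, 0.2917, 0.4167], E[r] = -0.2500, γ^t·E[r] = -0.200000, running G = -0.200000
t=2: π = [0.2847, 0.2882, 0.4271], E[r] = -0.2917, γ^t·E[r] = -0.186667, running G = -0.386667
t=3: π = [0.2853, 0.2859, 0.4288], E[r] = -0.2882, γ^t·E[r] = -0.147556, running G = -0.534222

G = -0.5342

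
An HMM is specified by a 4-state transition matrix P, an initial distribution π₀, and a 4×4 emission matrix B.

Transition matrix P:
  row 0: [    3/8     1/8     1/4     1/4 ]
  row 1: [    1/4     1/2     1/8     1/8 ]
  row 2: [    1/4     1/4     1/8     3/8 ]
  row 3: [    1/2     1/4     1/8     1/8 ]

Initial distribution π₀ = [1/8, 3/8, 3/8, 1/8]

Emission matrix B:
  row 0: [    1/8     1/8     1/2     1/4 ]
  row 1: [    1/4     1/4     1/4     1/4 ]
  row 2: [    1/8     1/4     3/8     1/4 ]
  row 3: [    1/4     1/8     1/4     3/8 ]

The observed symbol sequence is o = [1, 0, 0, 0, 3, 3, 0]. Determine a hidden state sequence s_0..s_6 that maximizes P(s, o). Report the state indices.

t=0: δ = [1.562e-02, 9.375e-02, 9.375e-02, 1.562e-02]  (obs o_0=1)
t=1: δ = [2.930e-03, 1.172e-02, 1.465e-03, 8.789e-03]  ψ = [1, 1, 1, 2]  (obs o_1=0)
t=2: δ = [5.493e-04, 1.465e-03, 1.831e-04, 3.662e-04]  ψ = [3, 1, 1, 1]  (obs o_2=0)
t=3: δ = [4.578e-05, 1.831e-04, 2.289e-05, 4.578e-05]  ψ = [1, 1, 1, 1]  (obs o_3=0)
t=4: δ = [1.144e-05, 2.289e-05, 5.722e-06, 8.583e-06]  ψ = [1, 1, 1, 1]  (obs o_4=3)
t=5: δ = [1.431e-06, 2.861e-06, 7.153e-07, 1.073e-06]  ψ = [1, 1, 0, 0]  (obs o_5=3)
t=6: δ = [8.941e-08, 3.576e-07, 4.470e-08, 8.941e-08]  ψ = [1, 1, 0, 0]  (obs o_6=0)
backtrack: best end state = 1; path = [1, 1, 1, 1, 1, 1, 1]

path = [1, 1, 1, 1, 1, 1, 1]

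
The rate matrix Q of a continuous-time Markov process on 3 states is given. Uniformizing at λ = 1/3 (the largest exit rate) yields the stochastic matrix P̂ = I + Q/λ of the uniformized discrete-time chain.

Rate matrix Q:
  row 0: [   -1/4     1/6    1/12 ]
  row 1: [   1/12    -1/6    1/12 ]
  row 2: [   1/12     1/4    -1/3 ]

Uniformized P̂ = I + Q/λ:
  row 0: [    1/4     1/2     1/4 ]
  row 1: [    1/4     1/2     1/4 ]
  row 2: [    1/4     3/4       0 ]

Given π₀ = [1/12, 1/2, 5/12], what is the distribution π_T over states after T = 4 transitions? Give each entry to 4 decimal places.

π = [0.2500, 0.5492, 0.2008]

t=0: π = [0.0833, 0.5000, 0.4167]
t=1: π = [0.2500, 0.6042, 0.1458]
t=2: π = [0.2500, 0.5365, 0.2135]
t=3: π = [0.2500, 0.5534, 0.1966]
t=4: π = [0.2500, 0.5492, 0.2008]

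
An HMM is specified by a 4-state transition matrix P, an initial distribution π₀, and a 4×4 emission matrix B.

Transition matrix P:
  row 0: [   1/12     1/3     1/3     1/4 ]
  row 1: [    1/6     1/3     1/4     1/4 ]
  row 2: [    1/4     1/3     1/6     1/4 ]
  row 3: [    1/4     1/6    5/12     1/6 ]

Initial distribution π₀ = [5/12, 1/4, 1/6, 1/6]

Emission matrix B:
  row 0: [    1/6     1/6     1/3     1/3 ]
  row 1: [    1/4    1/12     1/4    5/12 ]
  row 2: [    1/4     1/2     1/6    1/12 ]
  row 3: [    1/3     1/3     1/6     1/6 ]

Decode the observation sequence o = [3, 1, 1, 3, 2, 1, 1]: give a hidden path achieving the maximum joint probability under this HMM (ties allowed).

t=0: δ = [1.389e-01, 1.042e-01, 1.389e-02, 2.778e-02]  (obs o_0=3)
t=1: δ = [2.894e-03, 3.858e-03, 2.315e-02, 1.157e-02]  ψ = [1, 0, 0, 0]  (obs o_1=1)
t=2: δ = [9.645e-04, 6.430e-04, 2.411e-03, 1.929e-03]  ψ = [2, 2, 3, 2]  (obs o_2=1)
t=3: δ = [2.009e-04, 3.349e-04, 6.698e-05, 1.005e-04]  ψ = [2, 2, 3, 2]  (obs o_3=3)
t=4: δ = [1.861e-05, 2.791e-05, 1.395e-05, 1.395e-05]  ψ = [1, 1, 1, 1]  (obs o_4=2)
t=5: δ = [7.752e-07, 7.752e-07, 3.489e-06, 2.326e-06]  ψ = [1, 1, 1, 1]  (obs o_5=1)
t=6: δ = [1.454e-07, 9.690e-08, 4.845e-07, 2.907e-07]  ψ = [2, 2, 3, 2]  (obs o_6=1)
backtrack: best end state = 2; path = [0, 3, 2, 1, 1, 3, 2]

path = [0, 3, 2, 1, 1, 3, 2]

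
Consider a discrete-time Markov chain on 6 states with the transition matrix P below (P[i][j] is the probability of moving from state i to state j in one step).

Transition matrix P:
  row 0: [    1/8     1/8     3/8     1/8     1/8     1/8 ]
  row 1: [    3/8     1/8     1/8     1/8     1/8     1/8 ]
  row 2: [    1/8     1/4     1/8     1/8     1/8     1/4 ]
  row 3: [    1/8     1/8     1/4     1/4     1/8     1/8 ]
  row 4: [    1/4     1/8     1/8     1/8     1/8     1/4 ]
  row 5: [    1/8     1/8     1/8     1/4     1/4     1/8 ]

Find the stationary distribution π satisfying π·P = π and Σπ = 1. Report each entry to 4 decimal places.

Balance equations π_j = Σ_i π_i·P[i][j]:
  π_0 = 1/8·π_0 + 3/8·π_1 + 1/8·π_2 + 1/8·π_3 + 1/4·π_4 + 1/8·π_5
  π_1 = 1/8·π_0 + 1/8·π_1 + 1/4·π_2 + 1/8·π_3 + 1/8·π_4 + 1/8·π_5
  π_2 = 3/8·π_0 + 1/8·π_1 + 1/8·π_2 + 1/4·π_3 + 1/8·π_4 + 1/8·π_5
  π_3 = 1/8·π_0 + 1/8·π_1 + 1/8·π_2 + 1/4·π_3 + 1/8·π_4 + 1/4·π_5
  π_4 = 1/8·π_0 + 1/8·π_1 + 1/8·π_2 + 1/8·π_3 + 1/8·π_4 + 1/4·π_5
  normalize: π_0 + π_1 + π_2 + π_3 + π_4 + π_5 = 1
Solving the linear system gives exactly π = [6719/37234, 5543/37234, 3555/18617, 3104/18617, 2716/18617, 3111/18617].

π = [0.1805, 0.1489, 0.1910, 0.1667, 0.1459, 0.1671]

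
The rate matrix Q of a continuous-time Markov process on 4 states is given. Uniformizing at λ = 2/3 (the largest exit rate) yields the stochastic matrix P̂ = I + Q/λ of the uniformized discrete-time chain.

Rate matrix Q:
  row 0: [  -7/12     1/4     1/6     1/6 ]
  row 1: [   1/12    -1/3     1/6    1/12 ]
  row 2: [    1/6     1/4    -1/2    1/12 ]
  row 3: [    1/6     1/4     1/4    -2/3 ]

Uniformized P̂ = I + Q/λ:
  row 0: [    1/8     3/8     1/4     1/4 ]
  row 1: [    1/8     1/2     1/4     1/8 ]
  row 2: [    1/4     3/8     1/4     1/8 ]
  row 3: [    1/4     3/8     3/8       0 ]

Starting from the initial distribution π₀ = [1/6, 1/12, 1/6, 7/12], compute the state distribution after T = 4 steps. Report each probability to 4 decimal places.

t=0: π = [0.1667, 0.0833, 0.1667, 0.5833]
t=1: π = [0.2188, 0.3854, 0.3229, 0.0729]
t=2: π = [0.1745, 0.4232, 0.2591, 0.1432]
t=3: π = [0.1753, 0.4279, 0.2679, 0.1289]
t=4: π = [0.1746, 0.4285, 0.2661, 0.1308]

π = [0.1746, 0.4285, 0.2661, 0.1308]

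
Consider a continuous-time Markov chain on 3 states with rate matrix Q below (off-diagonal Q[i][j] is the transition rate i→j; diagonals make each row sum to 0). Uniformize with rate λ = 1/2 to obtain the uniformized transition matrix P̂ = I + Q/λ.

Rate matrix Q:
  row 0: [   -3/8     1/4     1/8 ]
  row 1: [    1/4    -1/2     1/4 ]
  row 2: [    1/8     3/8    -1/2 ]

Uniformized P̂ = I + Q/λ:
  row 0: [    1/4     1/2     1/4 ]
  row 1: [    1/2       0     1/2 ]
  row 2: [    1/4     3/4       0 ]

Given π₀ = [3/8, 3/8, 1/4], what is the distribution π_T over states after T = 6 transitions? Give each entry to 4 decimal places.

π = [0.3446, 0.3800, 0.2755]

t=0: π = [0.3750, 0.3750, 0.2500]
t=1: π = [0.3438, 0.3750, 0.2813]
t=2: π = [0.3438, 0.3828, 0.2734]
t=3: π = [0.3457, 0.3770, 0.2773]
t=4: π = [0.3442, 0.3809, 0.2749]
t=5: π = [0.3452, 0.3783, 0.2765]
t=6: π = [0.3446, 0.3800, 0.2755]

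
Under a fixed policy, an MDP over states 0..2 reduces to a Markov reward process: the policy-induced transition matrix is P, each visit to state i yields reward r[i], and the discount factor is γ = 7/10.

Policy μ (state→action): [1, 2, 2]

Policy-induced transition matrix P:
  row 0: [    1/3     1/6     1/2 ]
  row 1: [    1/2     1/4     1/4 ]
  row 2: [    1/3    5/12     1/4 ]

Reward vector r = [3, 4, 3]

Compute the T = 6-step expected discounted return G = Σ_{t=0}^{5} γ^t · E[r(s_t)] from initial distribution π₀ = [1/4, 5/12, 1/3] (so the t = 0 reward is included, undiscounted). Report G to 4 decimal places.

G = 9.7786

t=0: π = [0.2500, 0.4167, 0.3333], E[r] = 3.4167, γ^t·E[r] = 3.416667, running G = 3.416667
t=1: π = [0.4028, 0.2847, 0.3125], E[r] = 3.2847, γ^t·E[r] = 2.299306, running G = 5.715972
t=2: π = [0.3808, 0.2685, 0.3507], E[r] = 3.2685, γ^t·E[r] = 1.601574, running G = 7.317546
t=3: π = [0.3781, 0.2767, 0.3452], E[r] = 3.2767, γ^t·E[r] = 1.123914, running G = 8.441460
t=4: π = [0.3795, 0.2760, 0.3445], E[r] = 3.2760, γ^t·E[r] = 0.786574, running G = 9.228034
t=5: π = [0.3793, 0.2758, 0.3449], E[r] = 3.2758, γ^t·E[r] = 0.550564, running G = 9.778597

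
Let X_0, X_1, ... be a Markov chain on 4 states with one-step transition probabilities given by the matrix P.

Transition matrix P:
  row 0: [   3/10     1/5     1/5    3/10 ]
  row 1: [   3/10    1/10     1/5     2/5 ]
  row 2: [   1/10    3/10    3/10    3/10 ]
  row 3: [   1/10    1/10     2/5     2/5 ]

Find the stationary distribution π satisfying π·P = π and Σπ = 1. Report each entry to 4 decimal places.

π = [0.1693, 0.1771, 0.3007, 0.3530]

Balance equations π_j = Σ_i π_i·P[i][j]:
  π_0 = 3/10·π_0 + 3/10·π_1 + 1/10·π_2 + 1/10·π_3
  π_1 = 1/5·π_0 + 1/10·π_1 + 3/10·π_2 + 1/10·π_3
  π_2 = 1/5·π_0 + 1/5·π_1 + 3/10·π_2 + 2/5·π_3
  normalize: π_0 + π_1 + π_2 + π_3 = 1
Solving the linear system gives exactly π = [76/449, 159/898, 135/449, 317/898].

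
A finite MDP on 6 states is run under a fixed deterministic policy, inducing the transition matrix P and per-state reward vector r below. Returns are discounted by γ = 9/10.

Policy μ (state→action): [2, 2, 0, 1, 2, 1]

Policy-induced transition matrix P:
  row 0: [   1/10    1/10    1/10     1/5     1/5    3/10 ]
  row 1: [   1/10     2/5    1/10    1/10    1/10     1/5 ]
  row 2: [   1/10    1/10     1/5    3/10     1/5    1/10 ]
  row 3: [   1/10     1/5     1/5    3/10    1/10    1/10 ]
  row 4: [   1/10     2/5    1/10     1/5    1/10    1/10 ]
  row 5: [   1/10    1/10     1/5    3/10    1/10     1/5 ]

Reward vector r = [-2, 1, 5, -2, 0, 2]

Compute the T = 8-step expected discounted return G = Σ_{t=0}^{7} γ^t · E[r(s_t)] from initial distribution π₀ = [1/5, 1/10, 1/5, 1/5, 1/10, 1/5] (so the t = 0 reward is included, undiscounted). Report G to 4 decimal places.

G = 3.7350

t=0: π = [0.2000, 0.1000, 0.2000, 0.2000, 0.1000, 0.2000], E[r] = 0.7000, γ^t·E[r] = 0.700000, running G = 0.700000
t=1: π = [0.1000, 0.1800, 0.1600, 0.2500, 0.1400, 0.1700], E[r] = 0.6200, γ^t·E[r] = 0.558000, running G = 1.258000
t=2: π = [0.1000, 0.2210, 0.1580, 0.2400, 0.1260, 0.1550], E[r] = 0.6410, γ^t·E[r] = 0.519210, running G = 1.777210
t=3: π = [0.1000, 0.2281, 0.1553, 0.2332, 0.1258, 0.1576], E[r] = 0.6534, γ^t·E[r] = 0.476329, running G = 2.253539
t=4: π = [0.1000, 0.2295, 0.1546, 0.2318, 0.1255, 0.1586], E[r] = 0.6561, γ^t·E[r] = 0.430454, running G = 2.683993
t=5: π = [0.1000, 0.2297, 0.1545, 0.2315, 0.1255, 0.1588], E[r] = 0.6567, γ^t·E[r] = 0.387769, running G = 3.071762
t=6: π = [0.1000, 0.2297, 0.1545, 0.2315, 0.1254, 0.1588], E[r] = 0.6568, γ^t·E[r] = 0.349045, running G = 3.420807
t=7: π = [0.1000, 0.2297, 0.1545, 0.2315, 0.1254, 0.1589], E[r] = 0.6568, γ^t·E[r] = 0.314146, running G = 3.734953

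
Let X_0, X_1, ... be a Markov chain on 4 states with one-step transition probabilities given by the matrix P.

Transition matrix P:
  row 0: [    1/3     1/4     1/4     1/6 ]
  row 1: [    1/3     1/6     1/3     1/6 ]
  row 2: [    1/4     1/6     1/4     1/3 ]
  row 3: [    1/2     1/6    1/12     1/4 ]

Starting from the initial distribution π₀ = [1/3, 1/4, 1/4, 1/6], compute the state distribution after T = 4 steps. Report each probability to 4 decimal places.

t=0: π = [0.3333, 0.2500, 0.2500, 0.1667]
t=1: π = [0.3403, 0.1944, 0.2431, 0.2222]
t=2: π = [0.3501, 0.1950, 0.2292, 0.2257]
t=3: π = [0.3519, 0.1958, 0.2286, 0.2237]
t=4: π = [0.3516, 0.1960, 0.2290, 0.2234]

π = [0.3516, 0.1960, 0.2290, 0.2234]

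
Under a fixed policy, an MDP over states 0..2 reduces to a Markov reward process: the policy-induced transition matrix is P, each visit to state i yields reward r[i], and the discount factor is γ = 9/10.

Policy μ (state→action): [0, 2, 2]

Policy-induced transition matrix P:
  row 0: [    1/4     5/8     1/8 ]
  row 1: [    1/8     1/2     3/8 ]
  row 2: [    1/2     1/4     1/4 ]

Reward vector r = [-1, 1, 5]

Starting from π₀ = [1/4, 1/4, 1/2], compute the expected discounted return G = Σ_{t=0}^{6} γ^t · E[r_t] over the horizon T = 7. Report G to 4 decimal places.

t=0: π = [0.2500, 0.2500, 0.5000], E[r] = 2.5000, γ^t·E[r] = 2.500000, running G = 2.500000
t=1: π = [0.3438, 0.4063, 0.2500], E[r] = 1.3125, γ^t·E[r] = 1.181250, running G = 3.681250
t=2: π = [0.2617, 0.4805, 0.2578], E[r] = 1.5078, γ^t·E[r] = 1.221328, running G = 4.902578
t=3: π = [0.2544, 0.4683, 0.2773], E[r] = 1.6006, γ^t·E[r] = 1.166827, running G = 6.069405
t=4: π = [0.2608, 0.4625, 0.2767], E[r] = 1.5853, γ^t·E[r] = 1.040133, running G = 7.109538
t=5: π = [0.2614, 0.4634, 0.2752], E[r] = 1.5781, γ^t·E[r] = 0.931840, running G = 8.041378
t=6: π = [0.2609, 0.4639, 0.2753], E[r] = 1.5793, γ^t·E[r] = 0.839290, running G = 8.880668

G = 8.8807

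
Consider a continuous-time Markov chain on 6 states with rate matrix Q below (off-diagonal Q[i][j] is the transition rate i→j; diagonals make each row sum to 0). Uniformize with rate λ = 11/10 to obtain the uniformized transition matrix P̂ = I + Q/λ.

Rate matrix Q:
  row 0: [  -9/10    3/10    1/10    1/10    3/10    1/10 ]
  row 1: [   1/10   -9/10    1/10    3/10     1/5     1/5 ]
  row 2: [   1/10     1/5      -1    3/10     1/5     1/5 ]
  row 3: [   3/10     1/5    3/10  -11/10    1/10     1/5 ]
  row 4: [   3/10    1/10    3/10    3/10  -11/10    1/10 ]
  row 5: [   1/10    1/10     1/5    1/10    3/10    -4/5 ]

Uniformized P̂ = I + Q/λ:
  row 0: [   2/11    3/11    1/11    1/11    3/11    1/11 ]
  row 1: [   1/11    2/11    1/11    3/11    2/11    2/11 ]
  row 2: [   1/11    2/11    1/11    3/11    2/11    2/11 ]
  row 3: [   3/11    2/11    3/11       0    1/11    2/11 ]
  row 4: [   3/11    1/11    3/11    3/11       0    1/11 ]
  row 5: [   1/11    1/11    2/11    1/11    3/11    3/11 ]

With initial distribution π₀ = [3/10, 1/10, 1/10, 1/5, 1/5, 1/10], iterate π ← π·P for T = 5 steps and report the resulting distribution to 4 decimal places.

π = [0.1667, 0.1666, 0.1667, 0.1667, 0.1666, 0.1667]

t=0: π = [0.3000, 0.1000, 0.1000, 0.2000, 0.2000, 0.1000]
t=1: π = [0.1909, 0.1818, 0.1727, 0.1455, 0.1636, 0.1455]
t=2: π = [0.1645, 0.1711, 0.1603, 0.1719, 0.1694, 0.1628]
t=3: π = [0.1679, 0.1666, 0.1678, 0.1663, 0.1651, 0.1663]
t=4: π = [0.1664, 0.1670, 0.1663, 0.1666, 0.1671, 0.1667]
t=5: π = [0.1667, 0.1666, 0.1667, 0.1667, 0.1666, 0.1667]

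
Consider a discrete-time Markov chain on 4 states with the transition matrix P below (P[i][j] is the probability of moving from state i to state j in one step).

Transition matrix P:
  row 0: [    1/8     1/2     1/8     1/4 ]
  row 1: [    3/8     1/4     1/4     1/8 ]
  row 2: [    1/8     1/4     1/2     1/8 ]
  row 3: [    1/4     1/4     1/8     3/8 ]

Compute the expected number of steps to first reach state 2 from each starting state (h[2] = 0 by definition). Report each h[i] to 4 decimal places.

h = [5.9130, 5.3043, 0.0000, 6.0870]

First-step conditioning: h[2] = 0; for i ≠ 2, h[i] = 1 + Σ_k P[i][k]·h[k].
  h[0] = 1 + 1/8·h[0] + 1/2·h[1] + 1/4·h[3]
  h[1] = 1 + 3/8·h[0] + 1/4·h[1] + 1/8·h[3]
  h[3] = 1 + 1/4·h[0] + 1/4·h[1] + 3/8·h[3]
Solving the 3×3 linear system over states ≠ 2 gives exactly h = [136/23, 122/23, 0, 140/23] (h[2] = 0 is the target).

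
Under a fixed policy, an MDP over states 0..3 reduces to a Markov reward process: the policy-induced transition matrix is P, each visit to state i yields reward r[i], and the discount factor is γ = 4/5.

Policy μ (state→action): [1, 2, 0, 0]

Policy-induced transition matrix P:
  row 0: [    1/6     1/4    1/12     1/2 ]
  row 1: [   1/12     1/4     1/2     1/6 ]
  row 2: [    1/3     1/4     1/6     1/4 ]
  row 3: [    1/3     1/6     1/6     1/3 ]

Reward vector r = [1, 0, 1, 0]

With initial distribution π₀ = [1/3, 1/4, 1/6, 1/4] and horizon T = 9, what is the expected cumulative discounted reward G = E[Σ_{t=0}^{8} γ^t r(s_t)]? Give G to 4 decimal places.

G = 2.0148

t=0: π = [0.3333, 0.2500, 0.1667, 0.2500], E[r] = 0.5000, γ^t·E[r] = 0.500000, running G = 0.500000
t=1: π = [0.2153, 0.2292, 0.2222, 0.3333], E[r] = 0.4375, γ^t·E[r] = 0.350000, running G = 0.850000
t=2: π = [0.2402, 0.2222, 0.2251, 0.3125], E[r] = 0.4653, γ^t·E[r] = 0.297778, running G = 1.147778
t=3: π = [0.2378, 0.2240, 0.2207, 0.3176], E[r] = 0.4585, γ^t·E[r] = 0.234741, running G = 1.382519
t=4: π = [0.2377, 0.2235, 0.2215, 0.3172], E[r] = 0.4592, γ^t·E[r] = 0.188099, running G = 1.570617
t=5: π = [0.2378, 0.2236, 0.2214, 0.3172], E[r] = 0.4592, γ^t·E[r] = 0.150470, running G = 1.721087
t=6: π = [0.2378, 0.2236, 0.2214, 0.3173], E[r] = 0.4592, γ^t·E[r] = 0.120369, running G = 1.841457
t=7: π = [0.2378, 0.2236, 0.2214, 0.3173], E[r] = 0.4592, γ^t·E[r] = 0.096297, running G = 1.937754
t=8: π = [0.2378, 0.2236, 0.2214, 0.3173], E[r] = 0.4592, γ^t·E[r] = 0.077037, running G = 2.014791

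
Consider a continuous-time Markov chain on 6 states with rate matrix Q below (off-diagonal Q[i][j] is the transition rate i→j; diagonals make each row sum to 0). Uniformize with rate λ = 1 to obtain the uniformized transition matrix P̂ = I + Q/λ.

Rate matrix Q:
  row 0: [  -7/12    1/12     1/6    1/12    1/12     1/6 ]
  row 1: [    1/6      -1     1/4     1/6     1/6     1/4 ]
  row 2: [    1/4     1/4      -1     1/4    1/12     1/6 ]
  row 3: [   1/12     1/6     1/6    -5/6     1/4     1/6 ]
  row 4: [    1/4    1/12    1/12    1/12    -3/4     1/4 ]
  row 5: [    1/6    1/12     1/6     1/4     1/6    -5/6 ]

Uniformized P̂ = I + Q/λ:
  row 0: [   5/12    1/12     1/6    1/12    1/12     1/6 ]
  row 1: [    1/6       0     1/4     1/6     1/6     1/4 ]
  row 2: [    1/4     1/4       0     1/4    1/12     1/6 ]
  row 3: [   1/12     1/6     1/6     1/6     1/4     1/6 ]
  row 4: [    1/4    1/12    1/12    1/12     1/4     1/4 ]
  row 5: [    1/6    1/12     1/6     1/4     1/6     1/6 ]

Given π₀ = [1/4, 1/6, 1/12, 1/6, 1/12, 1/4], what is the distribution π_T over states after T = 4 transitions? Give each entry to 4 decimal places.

π = [0.2378, 0.1110, 0.1389, 0.1609, 0.1622, 0.1894]

t=0: π = [0.2500, 0.1667, 0.0833, 0.1667, 0.0833, 0.2500]
t=1: π = [0.2292, 0.0972, 0.1597, 0.1667, 0.1597, 0.1875]
t=2: π = [0.2367, 0.1157, 0.1348, 0.1632, 0.1615, 0.1881]
t=3: π = [0.2369, 0.1098, 0.1404, 0.1604, 0.1628, 0.1898]
t=4: π = [0.2378, 0.1110, 0.1389, 0.1609, 0.1622, 0.1894]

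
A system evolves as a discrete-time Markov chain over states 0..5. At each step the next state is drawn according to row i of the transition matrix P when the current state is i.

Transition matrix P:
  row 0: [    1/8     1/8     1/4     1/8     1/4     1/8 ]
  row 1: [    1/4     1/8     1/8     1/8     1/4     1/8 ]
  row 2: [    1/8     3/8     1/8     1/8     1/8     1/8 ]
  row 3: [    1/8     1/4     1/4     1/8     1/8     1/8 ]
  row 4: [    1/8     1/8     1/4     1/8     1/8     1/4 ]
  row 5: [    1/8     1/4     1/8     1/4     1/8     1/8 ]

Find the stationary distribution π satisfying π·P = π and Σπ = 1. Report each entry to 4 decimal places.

π = [0.1509, 0.2069, 0.1830, 0.1433, 0.1697, 0.1462]

Balance equations π_j = Σ_i π_i·P[i][j]:
  π_0 = 1/8·π_0 + 1/4·π_1 + 1/8·π_2 + 1/8·π_3 + 1/8·π_4 + 1/8·π_5
  π_1 = 1/8·π_0 + 1/8·π_1 + 3/8·π_2 + 1/4·π_3 + 1/8·π_4 + 1/4·π_5
  π_2 = 1/4·π_0 + 1/8·π_1 + 1/8·π_2 + 1/4·π_3 + 1/4·π_4 + 1/8·π_5
  π_3 = 1/8·π_0 + 1/8·π_1 + 1/8·π_2 + 1/8·π_3 + 1/8·π_4 + 1/4·π_5
  π_4 = 1/4·π_0 + 1/4·π_1 + 1/8·π_2 + 1/8·π_3 + 1/8·π_4 + 1/8·π_5
  normalize: π_0 + π_1 + π_2 + π_3 + π_4 + π_5 = 1
Solving the linear system gives exactly π = [6520/43217, 8943/43217, 7908/43217, 6192/43217, 7335/43217, 6319/43217].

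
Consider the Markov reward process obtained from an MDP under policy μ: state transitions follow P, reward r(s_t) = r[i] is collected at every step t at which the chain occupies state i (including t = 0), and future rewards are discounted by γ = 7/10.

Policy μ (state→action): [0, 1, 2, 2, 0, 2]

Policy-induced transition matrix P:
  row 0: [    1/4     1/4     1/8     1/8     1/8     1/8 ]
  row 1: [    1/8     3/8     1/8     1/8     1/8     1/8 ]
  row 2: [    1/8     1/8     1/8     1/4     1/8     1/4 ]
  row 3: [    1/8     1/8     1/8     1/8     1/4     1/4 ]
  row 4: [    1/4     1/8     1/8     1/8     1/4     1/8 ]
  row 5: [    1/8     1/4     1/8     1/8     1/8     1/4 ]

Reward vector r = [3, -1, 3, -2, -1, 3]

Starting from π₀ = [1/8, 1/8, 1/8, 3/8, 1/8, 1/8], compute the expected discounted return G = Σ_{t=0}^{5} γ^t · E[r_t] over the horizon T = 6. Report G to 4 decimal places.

t=0: π = [0.1250, 0.1250, 0.1250, 0.3750, 0.1250, 0.1250], E[r] = 0.1250, γ^t·E[r] = 0.125000, running G = 0.125000
t=1: π = [0.1563, 0.1875, 0.1250, 0.1406, 0.1875, 0.2031], E[r] = 0.7969, γ^t·E[r] = 0.557813, running G = 0.682813
t=2: π = [0.1680, 0.2168, 0.1250, 0.1406, 0.1660, 0.1836], E[r] = 0.7656, γ^t·E[r] = 0.375156, running G = 1.057969
t=3: π = [0.1667, 0.2231, 0.1250, 0.1406, 0.1633, 0.1812], E[r] = 0.7510, γ^t·E[r] = 0.257585, running G = 1.315554
t=4: π = [0.1663, 0.2243, 0.1250, 0.1406, 0.1630, 0.1808], E[r] = 0.7478, γ^t·E[r] = 0.179547, running G = 1.495101
t=5: π = [0.1662, 0.2245, 0.1250, 0.1406, 0.1630, 0.1808], E[r] = 0.7472, γ^t·E[r] = 0.125588, running G = 1.620689

G = 1.6207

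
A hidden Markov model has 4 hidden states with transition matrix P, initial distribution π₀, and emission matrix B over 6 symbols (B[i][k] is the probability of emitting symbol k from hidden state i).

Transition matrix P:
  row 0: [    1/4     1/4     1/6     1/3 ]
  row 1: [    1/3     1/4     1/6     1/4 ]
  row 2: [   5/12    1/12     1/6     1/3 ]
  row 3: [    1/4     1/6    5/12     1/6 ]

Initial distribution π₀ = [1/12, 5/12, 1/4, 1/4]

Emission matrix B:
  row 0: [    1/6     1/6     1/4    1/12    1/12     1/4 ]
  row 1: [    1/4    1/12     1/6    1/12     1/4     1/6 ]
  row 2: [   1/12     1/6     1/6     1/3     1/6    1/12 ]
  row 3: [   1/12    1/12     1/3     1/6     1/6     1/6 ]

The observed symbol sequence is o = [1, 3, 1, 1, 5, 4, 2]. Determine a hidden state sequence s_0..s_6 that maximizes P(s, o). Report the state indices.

path = [2, 3, 2, 0, 3, 2, 3]

t=0: δ = [1.389e-02, 3.472e-02, 4.167e-02, 2.083e-02]  (obs o_0=1)
t=1: δ = [1.447e-03, 7.234e-04, 2.894e-03, 2.315e-03]  ψ = [2, 1, 3, 2]  (obs o_1=3)
t=2: δ = [2.009e-04, 3.215e-05, 1.608e-04, 8.038e-05]  ψ = [2, 3, 3, 2]  (obs o_2=1)
t=3: δ = [1.116e-05, 4.186e-06, 5.582e-06, 5.582e-06]  ψ = [2, 0, 0, 0]  (obs o_3=1)
t=4: δ = [6.977e-07, 4.651e-07, 1.938e-07, 6.202e-07]  ψ = [0, 0, 3, 0]  (obs o_4=5)
t=5: δ = [1.454e-08, 4.361e-08, 4.307e-08, 3.876e-08]  ψ = [0, 0, 3, 0]  (obs o_5=4)
t=6: δ = [4.486e-09, 1.817e-09, 2.692e-09, 4.785e-09]  ψ = [2, 1, 3, 2]  (obs o_6=2)
backtrack: best end state = 3; path = [2, 3, 2, 0, 3, 2, 3]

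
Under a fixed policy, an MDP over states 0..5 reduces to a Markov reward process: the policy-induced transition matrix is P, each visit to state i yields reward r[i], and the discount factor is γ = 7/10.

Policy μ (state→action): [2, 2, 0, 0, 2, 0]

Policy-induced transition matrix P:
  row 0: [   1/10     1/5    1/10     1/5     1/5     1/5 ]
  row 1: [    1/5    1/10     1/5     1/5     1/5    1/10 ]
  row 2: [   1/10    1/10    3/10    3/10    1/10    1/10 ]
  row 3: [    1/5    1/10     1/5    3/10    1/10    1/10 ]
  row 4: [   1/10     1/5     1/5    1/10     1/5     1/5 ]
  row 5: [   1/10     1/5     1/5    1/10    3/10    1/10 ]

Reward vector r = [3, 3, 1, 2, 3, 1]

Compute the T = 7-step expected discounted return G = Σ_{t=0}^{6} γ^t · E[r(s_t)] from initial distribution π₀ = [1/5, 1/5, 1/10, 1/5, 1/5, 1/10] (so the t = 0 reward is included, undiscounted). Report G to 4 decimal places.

t=0: π = [0.2000, 0.2000, 0.1000, 0.2000, 0.2000, 0.1000], E[r] = 2.4000, γ^t·E[r] = 2.400000, running G = 2.400000
t=1: π = [0.1400, 0.1500, 0.1900, 0.2000, 0.1800, 0.1400], E[r] = 2.1400, γ^t·E[r] = 1.498000, running G = 3.898000
t=2: π = [0.1350, 0.1460, 0.2050, 0.2070, 0.1750, 0.1320], E[r] = 2.1190, γ^t·E[r] = 1.038310, running G = 4.936310
t=3: π = [0.1353, 0.1442, 0.2070, 0.2105, 0.1720, 0.1310], E[r] = 2.1135, γ^t·E[r] = 0.724931, running G = 5.661241
t=4: π = [0.1355, 0.1438, 0.2072, 0.2115, 0.1714, 0.1307], E[r] = 2.1128, γ^t·E[r] = 0.507271, running G = 6.168512
t=5: π = [0.1355, 0.1438, 0.2072, 0.2117, 0.1712, 0.1307], E[r] = 2.1126, γ^t·E[r] = 0.355072, running G = 6.523584
t=6: π = [0.1355, 0.1437, 0.2072, 0.2117, 0.1712, 0.1307], E[r] = 2.1126, γ^t·E[r] = 0.248549, running G = 6.772132

G = 6.7721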